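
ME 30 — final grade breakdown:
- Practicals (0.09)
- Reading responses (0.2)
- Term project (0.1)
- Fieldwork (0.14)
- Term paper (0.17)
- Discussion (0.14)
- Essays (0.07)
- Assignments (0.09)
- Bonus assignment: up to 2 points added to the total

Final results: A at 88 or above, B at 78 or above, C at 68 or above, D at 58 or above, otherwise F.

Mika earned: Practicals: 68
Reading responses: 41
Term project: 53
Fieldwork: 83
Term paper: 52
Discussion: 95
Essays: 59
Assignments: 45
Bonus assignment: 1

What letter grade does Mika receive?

D

Weighted total:
  Practicals 68 × 0.09 = 6.12
  Reading responses 41 × 0.2 = 8.2
  Term project 53 × 0.1 = 5.3
  Fieldwork 83 × 0.14 = 11.62
  Term paper 52 × 0.17 = 8.84
  Discussion 95 × 0.14 = 13.3
  Essays 59 × 0.07 = 4.13
  Assignments 45 × 0.09 = 4.05
Sum = 61.56
Bonus assignment: 61.56 + 1 = 62.56
62.56 is ≥ 58 and < 68 → D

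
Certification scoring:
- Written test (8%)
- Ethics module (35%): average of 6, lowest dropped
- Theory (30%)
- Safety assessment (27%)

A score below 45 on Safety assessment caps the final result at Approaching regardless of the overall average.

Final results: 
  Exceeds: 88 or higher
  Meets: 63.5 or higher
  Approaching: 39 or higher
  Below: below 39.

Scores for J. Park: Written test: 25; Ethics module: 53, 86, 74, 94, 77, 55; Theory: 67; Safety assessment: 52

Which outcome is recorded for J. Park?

Ethics module: drop 53 → average of remaining 5 = 386/5 = 77.2
Safety assessment score 52 ≥ 45: minimum met.
Weighted total:
  Written test 25 × 0.08 = 2
  Ethics module 77.2 × 0.35 = 27.02
  Theory 67 × 0.3 = 20.1
  Safety assessment 52 × 0.27 = 14.04
Sum = 63.16
63.16 is ≥ 39 and < 63.5 → Approaching

Approaching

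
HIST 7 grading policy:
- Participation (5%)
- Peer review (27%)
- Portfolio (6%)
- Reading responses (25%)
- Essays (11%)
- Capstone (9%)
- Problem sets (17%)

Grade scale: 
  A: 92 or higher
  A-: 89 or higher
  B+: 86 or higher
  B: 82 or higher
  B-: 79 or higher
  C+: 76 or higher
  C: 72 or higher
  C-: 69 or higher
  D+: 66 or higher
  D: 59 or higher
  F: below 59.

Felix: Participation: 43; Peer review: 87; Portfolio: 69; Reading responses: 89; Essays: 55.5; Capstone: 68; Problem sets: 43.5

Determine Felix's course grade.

C-

Weighted total:
  Participation 43 × 0.05 = 2.15
  Peer review 87 × 0.27 = 23.49
  Portfolio 69 × 0.06 = 4.14
  Reading responses 89 × 0.25 = 22.25
  Essays 55.5 × 0.11 = 6.105
  Capstone 68 × 0.09 = 6.12
  Problem sets 43.5 × 0.17 = 7.395
Sum = 71.65
71.65 is ≥ 69 and < 72 → C-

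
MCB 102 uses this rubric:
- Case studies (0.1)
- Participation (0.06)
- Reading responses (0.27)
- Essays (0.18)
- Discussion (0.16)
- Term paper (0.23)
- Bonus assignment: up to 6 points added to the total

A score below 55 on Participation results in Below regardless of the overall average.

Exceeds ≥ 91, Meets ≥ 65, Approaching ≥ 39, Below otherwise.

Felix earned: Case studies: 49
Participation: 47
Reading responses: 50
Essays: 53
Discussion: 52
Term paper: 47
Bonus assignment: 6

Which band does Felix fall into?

Participation score 47 < 55: minimum not met.
Weighted total:
  Case studies 49 × 0.1 = 4.9
  Participation 47 × 0.06 = 2.82
  Reading responses 50 × 0.27 = 13.5
  Essays 53 × 0.18 = 9.54
  Discussion 52 × 0.16 = 8.32
  Term paper 47 × 0.23 = 10.81
Sum = 49.89
Bonus assignment: 49.89 + 6 = 55.89
Because the Participation minimum was not met, the result is Below.

Below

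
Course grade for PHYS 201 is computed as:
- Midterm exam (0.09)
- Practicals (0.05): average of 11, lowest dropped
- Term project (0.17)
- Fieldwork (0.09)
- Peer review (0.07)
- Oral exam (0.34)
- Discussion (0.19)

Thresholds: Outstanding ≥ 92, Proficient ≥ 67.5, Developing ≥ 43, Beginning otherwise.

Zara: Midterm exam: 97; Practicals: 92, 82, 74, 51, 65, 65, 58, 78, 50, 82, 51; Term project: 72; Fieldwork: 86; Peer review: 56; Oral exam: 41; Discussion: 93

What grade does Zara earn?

Practicals: drop 50 → average of remaining 10 = 698/10 = 69.8
Weighted total:
  Midterm exam 97 × 0.09 = 8.73
  Practicals 69.8 × 0.05 = 3.49
  Term project 72 × 0.17 = 12.24
  Fieldwork 86 × 0.09 = 7.74
  Peer review 56 × 0.07 = 3.92
  Oral exam 41 × 0.34 = 13.94
  Discussion 93 × 0.19 = 17.67
Sum = 67.73
67.73 is ≥ 67.5 and < 92 → Proficient

Proficient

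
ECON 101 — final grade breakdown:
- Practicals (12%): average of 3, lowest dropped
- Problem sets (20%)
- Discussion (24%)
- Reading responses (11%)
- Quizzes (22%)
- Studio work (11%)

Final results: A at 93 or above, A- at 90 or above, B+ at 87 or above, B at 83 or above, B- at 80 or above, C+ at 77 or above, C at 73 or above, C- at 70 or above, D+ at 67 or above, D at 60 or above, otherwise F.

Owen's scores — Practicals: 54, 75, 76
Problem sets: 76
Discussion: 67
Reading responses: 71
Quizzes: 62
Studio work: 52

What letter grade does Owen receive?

D+

Practicals: drop 54 → average of remaining 2 = 151/2 = 75.5
Weighted total:
  Practicals 75.5 × 0.12 = 9.06
  Problem sets 76 × 0.2 = 15.2
  Discussion 67 × 0.24 = 16.08
  Reading responses 71 × 0.11 = 7.81
  Quizzes 62 × 0.22 = 13.64
  Studio work 52 × 0.11 = 5.72
Sum = 67.51
67.51 is ≥ 67 and < 70 → D+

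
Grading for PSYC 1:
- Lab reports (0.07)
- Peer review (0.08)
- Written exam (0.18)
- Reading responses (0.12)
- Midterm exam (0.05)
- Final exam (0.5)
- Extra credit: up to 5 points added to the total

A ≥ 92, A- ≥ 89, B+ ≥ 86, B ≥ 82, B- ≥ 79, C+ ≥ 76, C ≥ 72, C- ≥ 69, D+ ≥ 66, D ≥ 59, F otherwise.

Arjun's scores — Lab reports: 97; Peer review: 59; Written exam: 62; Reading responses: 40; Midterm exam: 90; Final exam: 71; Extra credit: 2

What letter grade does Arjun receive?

Weighted total:
  Lab reports 97 × 0.07 = 6.79
  Peer review 59 × 0.08 = 4.72
  Written exam 62 × 0.18 = 11.16
  Reading responses 40 × 0.12 = 4.8
  Midterm exam 90 × 0.05 = 4.5
  Final exam 71 × 0.5 = 35.5
Sum = 67.47
Extra credit: 67.47 + 2 = 69.47
69.47 is ≥ 69 and < 72 → C-

C-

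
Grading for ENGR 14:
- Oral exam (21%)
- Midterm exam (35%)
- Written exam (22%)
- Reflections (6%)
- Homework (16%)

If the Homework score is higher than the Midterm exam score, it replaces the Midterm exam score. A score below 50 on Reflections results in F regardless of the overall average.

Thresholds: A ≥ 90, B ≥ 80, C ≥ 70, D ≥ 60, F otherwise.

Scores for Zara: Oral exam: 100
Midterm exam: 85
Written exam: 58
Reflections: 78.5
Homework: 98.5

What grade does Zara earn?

B

Homework (98.5) > Midterm exam (85), so Midterm exam counts as 98.5.
Reflections score 78.5 ≥ 50: minimum met.
Weighted total:
  Oral exam 100 × 0.21 = 21
  Midterm exam 98.5 × 0.35 = 34.475
  Written exam 58 × 0.22 = 12.76
  Reflections 78.5 × 0.06 = 4.71
  Homework 98.5 × 0.16 = 15.76
Sum = 88.705
88.705 is ≥ 80 and < 90 → B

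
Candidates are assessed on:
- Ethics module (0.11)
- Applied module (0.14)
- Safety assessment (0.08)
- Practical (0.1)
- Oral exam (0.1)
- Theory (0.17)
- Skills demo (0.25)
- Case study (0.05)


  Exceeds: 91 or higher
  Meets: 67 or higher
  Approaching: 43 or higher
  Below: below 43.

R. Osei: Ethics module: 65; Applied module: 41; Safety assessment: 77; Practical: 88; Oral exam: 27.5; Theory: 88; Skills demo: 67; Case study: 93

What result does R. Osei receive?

Weighted total:
  Ethics module 65 × 0.11 = 7.15
  Applied module 41 × 0.14 = 5.74
  Safety assessment 77 × 0.08 = 6.16
  Practical 88 × 0.1 = 8.8
  Oral exam 27.5 × 0.1 = 2.75
  Theory 88 × 0.17 = 14.96
  Skills demo 67 × 0.25 = 16.75
  Case study 93 × 0.05 = 4.65
Sum = 66.96
66.96 is ≥ 43 and < 67 → Approaching

Approaching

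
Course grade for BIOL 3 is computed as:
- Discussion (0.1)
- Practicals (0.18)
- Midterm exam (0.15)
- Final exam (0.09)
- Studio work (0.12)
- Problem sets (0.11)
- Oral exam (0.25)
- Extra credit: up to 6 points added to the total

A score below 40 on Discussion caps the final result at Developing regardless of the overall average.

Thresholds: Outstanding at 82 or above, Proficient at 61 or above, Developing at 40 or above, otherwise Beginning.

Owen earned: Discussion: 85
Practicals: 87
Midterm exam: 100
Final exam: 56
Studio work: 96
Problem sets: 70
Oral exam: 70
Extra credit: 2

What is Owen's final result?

Discussion score 85 ≥ 40: minimum met.
Weighted total:
  Discussion 85 × 0.1 = 8.5
  Practicals 87 × 0.18 = 15.66
  Midterm exam 100 × 0.15 = 15
  Final exam 56 × 0.09 = 5.04
  Studio work 96 × 0.12 = 11.52
  Problem sets 70 × 0.11 = 7.7
  Oral exam 70 × 0.25 = 17.5
Sum = 80.92
Extra credit: 80.92 + 2 = 82.92
82.92 ≥ 82 → Outstanding

Outstanding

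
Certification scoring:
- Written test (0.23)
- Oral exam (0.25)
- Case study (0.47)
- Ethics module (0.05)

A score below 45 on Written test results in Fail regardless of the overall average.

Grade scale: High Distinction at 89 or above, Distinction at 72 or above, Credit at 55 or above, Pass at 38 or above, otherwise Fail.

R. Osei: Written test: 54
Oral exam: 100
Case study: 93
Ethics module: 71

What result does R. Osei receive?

Distinction

Written test score 54 ≥ 45: minimum met.
Weighted total:
  Written test 54 × 0.23 = 12.42
  Oral exam 100 × 0.25 = 25
  Case study 93 × 0.47 = 43.71
  Ethics module 71 × 0.05 = 3.55
Sum = 84.68
84.68 is ≥ 72 and < 89 → Distinction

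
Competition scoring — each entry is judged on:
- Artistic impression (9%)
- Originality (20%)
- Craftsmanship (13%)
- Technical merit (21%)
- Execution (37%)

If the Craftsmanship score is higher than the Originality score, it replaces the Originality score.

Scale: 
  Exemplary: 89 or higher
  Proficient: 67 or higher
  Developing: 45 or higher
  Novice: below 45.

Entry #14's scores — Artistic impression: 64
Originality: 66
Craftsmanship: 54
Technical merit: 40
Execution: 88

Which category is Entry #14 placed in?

Developing

Craftsmanship (54) ≤ Originality (66), so Originality stays at 66.
Weighted total:
  Artistic impression 64 × 0.09 = 5.76
  Originality 66 × 0.2 = 13.2
  Craftsmanship 54 × 0.13 = 7.02
  Technical merit 40 × 0.21 = 8.4
  Execution 88 × 0.37 = 32.56
Sum = 66.94
66.94 is ≥ 45 and < 67 → Developing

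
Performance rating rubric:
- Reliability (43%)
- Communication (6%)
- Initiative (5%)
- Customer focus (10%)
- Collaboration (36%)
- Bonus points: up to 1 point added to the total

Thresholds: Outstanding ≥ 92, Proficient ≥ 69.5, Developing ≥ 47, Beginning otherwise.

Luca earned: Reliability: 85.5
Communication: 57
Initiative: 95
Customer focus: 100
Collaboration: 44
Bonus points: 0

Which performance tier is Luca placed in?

Proficient

Weighted total:
  Reliability 85.5 × 0.43 = 36.765
  Communication 57 × 0.06 = 3.42
  Initiative 95 × 0.05 = 4.75
  Customer focus 100 × 0.1 = 10
  Collaboration 44 × 0.36 = 15.84
Sum = 70.775
Bonus points: 70.775 + 0 = 70.775
70.775 is ≥ 69.5 and < 92 → Proficient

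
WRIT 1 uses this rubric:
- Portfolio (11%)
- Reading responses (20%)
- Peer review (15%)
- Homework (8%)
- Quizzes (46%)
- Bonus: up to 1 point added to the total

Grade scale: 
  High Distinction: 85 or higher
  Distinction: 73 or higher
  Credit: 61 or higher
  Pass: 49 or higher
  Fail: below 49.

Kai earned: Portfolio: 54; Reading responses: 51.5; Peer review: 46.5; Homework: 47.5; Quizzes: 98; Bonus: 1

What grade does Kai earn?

Distinction

Weighted total:
  Portfolio 54 × 0.11 = 5.94
  Reading responses 51.5 × 0.2 = 10.3
  Peer review 46.5 × 0.15 = 6.975
  Homework 47.5 × 0.08 = 3.8
  Quizzes 98 × 0.46 = 45.08
Sum = 72.095
Bonus: 72.095 + 1 = 73.095
73.095 is ≥ 73 and < 85 → Distinction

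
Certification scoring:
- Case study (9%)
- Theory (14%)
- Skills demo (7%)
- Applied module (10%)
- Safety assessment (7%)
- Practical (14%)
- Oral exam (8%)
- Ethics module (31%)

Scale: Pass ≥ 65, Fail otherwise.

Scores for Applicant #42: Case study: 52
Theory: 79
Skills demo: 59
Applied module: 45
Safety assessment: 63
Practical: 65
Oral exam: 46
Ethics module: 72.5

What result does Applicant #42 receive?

Fail

Weighted total:
  Case study 52 × 0.09 = 4.68
  Theory 79 × 0.14 = 11.06
  Skills demo 59 × 0.07 = 4.13
  Applied module 45 × 0.1 = 4.5
  Safety assessment 63 × 0.07 = 4.41
  Practical 65 × 0.14 = 9.1
  Oral exam 46 × 0.08 = 3.68
  Ethics module 72.5 × 0.31 = 22.475
Sum = 64.035
64.035 < 65 → Fail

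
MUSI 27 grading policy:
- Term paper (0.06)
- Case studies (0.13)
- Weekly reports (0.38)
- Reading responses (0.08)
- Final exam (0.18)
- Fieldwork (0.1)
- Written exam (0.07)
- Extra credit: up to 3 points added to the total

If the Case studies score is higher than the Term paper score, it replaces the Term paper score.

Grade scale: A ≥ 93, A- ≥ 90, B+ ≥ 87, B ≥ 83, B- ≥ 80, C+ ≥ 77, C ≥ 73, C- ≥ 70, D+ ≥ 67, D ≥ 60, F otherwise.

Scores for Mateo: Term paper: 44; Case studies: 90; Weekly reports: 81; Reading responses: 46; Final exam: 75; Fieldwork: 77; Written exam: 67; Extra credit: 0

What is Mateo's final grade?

C+

Case studies (90) > Term paper (44), so Term paper counts as 90.
Weighted total:
  Term paper 90 × 0.06 = 5.4
  Case studies 90 × 0.13 = 11.7
  Weekly reports 81 × 0.38 = 30.78
  Reading responses 46 × 0.08 = 3.68
  Final exam 75 × 0.18 = 13.5
  Fieldwork 77 × 0.1 = 7.7
  Written exam 67 × 0.07 = 4.69
Sum = 77.45
Extra credit: 77.45 + 0 = 77.45
77.45 is ≥ 77 and < 80 → C+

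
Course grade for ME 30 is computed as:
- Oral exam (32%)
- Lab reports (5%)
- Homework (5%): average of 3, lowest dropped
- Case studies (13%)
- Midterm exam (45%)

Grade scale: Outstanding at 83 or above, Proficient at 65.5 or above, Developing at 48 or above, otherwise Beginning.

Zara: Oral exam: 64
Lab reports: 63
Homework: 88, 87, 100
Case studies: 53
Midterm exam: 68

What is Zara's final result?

Proficient

Homework: drop 87 → average of remaining 2 = 188/2 = 94
Weighted total:
  Oral exam 64 × 0.32 = 20.48
  Lab reports 63 × 0.05 = 3.15
  Homework 94 × 0.05 = 4.7
  Case studies 53 × 0.13 = 6.89
  Midterm exam 68 × 0.45 = 30.6
Sum = 65.82
65.82 is ≥ 65.5 and < 83 → Proficient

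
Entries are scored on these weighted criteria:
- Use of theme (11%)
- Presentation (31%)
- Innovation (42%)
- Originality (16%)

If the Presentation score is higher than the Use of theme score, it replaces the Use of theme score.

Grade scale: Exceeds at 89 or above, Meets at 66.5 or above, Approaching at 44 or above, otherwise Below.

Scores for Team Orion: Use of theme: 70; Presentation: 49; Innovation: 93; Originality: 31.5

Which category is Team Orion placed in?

Presentation (49) ≤ Use of theme (70), so Use of theme stays at 70.
Weighted total:
  Use of theme 70 × 0.11 = 7.7
  Presentation 49 × 0.31 = 15.19
  Innovation 93 × 0.42 = 39.06
  Originality 31.5 × 0.16 = 5.04
Sum = 66.99
66.99 is ≥ 66.5 and < 89 → Meets

Meets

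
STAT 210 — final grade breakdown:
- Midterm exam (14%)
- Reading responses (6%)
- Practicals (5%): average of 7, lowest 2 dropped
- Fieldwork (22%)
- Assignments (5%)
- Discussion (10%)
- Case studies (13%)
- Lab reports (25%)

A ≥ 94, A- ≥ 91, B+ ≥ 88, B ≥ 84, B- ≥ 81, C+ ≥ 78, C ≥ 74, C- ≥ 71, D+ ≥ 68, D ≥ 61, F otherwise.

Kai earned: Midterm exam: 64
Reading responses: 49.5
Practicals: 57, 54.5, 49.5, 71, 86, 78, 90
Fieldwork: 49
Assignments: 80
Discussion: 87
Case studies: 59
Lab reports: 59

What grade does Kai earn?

Practicals: drop 49.5, 54.5 → average of remaining 5 = 382/5 = 76.4
Weighted total:
  Midterm exam 64 × 0.14 = 8.96
  Reading responses 49.5 × 0.06 = 2.97
  Practicals 76.4 × 0.05 = 3.82
  Fieldwork 49 × 0.22 = 10.78
  Assignments 80 × 0.05 = 4
  Discussion 87 × 0.1 = 8.7
  Case studies 59 × 0.13 = 7.67
  Lab reports 59 × 0.25 = 14.75
Sum = 61.65
61.65 is ≥ 61 and < 68 → D

D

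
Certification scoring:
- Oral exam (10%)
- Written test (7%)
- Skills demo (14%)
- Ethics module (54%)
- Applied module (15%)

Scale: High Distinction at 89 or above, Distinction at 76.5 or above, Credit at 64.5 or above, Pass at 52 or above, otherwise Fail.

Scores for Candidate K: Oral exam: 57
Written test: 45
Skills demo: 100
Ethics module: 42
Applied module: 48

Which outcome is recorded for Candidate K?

Pass

Weighted total:
  Oral exam 57 × 0.1 = 5.7
  Written test 45 × 0.07 = 3.15
  Skills demo 100 × 0.14 = 14
  Ethics module 42 × 0.54 = 22.68
  Applied module 48 × 0.15 = 7.2
Sum = 52.73
52.73 is ≥ 52 and < 64.5 → Pass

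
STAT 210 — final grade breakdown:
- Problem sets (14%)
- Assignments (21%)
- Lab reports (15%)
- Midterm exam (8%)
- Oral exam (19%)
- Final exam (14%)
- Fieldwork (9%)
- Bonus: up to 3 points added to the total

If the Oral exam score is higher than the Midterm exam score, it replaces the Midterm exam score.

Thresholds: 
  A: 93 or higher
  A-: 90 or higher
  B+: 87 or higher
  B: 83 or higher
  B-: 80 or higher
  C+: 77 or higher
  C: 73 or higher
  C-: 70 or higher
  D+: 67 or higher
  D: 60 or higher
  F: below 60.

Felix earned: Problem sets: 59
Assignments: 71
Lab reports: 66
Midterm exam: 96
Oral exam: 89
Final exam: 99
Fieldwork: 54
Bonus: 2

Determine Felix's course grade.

Oral exam (89) ≤ Midterm exam (96), so Midterm exam stays at 96.
Weighted total:
  Problem sets 59 × 0.14 = 8.26
  Assignments 71 × 0.21 = 14.91
  Lab reports 66 × 0.15 = 9.9
  Midterm exam 96 × 0.08 = 7.68
  Oral exam 89 × 0.19 = 16.91
  Final exam 99 × 0.14 = 13.86
  Fieldwork 54 × 0.09 = 4.86
Sum = 76.38
Bonus: 76.38 + 2 = 78.38
78.38 is ≥ 77 and < 80 → C+

C+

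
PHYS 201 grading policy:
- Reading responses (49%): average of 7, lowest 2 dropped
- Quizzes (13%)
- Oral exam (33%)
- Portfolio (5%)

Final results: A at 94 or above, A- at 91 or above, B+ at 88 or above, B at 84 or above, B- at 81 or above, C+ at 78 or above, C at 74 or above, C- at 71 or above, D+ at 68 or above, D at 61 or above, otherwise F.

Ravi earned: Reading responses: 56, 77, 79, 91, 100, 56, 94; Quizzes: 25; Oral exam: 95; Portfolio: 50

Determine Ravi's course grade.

Reading responses: drop 56, 56 → average of remaining 5 = 441/5 = 88.2
Weighted total:
  Reading responses 88.2 × 0.49 = 43.218
  Quizzes 25 × 0.13 = 3.25
  Oral exam 95 × 0.33 = 31.35
  Portfolio 50 × 0.05 = 2.5
Sum = 80.318
80.318 is ≥ 78 and < 81 → C+

C+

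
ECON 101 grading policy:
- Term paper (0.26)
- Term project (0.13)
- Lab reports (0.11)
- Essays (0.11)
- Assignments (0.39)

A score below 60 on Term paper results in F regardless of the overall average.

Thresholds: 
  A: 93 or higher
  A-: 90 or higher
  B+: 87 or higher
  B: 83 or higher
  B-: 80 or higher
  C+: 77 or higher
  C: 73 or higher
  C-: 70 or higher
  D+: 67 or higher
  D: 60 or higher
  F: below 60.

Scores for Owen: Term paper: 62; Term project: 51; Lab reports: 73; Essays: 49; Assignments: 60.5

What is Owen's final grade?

Term paper score 62 ≥ 60: minimum met.
Weighted total:
  Term paper 62 × 0.26 = 16.12
  Term project 51 × 0.13 = 6.63
  Lab reports 73 × 0.11 = 8.03
  Essays 49 × 0.11 = 5.39
  Assignments 60.5 × 0.39 = 23.595
Sum = 59.765
59.765 < 60 → F

F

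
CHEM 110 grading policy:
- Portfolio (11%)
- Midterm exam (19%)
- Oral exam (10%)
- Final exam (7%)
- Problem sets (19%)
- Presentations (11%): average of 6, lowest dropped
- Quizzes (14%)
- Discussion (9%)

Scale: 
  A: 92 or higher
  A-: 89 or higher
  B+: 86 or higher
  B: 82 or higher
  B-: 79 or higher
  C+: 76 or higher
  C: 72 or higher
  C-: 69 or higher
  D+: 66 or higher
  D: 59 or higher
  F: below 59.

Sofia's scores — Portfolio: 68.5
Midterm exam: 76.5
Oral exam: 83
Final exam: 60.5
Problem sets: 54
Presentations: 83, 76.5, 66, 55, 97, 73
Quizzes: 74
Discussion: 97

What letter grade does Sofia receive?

C

Presentations: drop 55 → average of remaining 5 = 395.5/5 = 79.1
Weighted total:
  Portfolio 68.5 × 0.11 = 7.535
  Midterm exam 76.5 × 0.19 = 14.535
  Oral exam 83 × 0.1 = 8.3
  Final exam 60.5 × 0.07 = 4.235
  Problem sets 54 × 0.19 = 10.26
  Presentations 79.1 × 0.11 = 8.701
  Quizzes 74 × 0.14 = 10.36
  Discussion 97 × 0.09 = 8.73
Sum = 72.656
72.656 is ≥ 72 and < 76 → C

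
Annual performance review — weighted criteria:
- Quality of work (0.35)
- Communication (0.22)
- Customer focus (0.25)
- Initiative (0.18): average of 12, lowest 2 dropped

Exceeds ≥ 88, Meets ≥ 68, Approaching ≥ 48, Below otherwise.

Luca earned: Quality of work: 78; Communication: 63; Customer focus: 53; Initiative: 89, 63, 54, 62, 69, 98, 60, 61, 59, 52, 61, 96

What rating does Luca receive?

Initiative: drop 52, 54 → average of remaining 10 = 718/10 = 71.8
Weighted total:
  Quality of work 78 × 0.35 = 27.3
  Communication 63 × 0.22 = 13.86
  Customer focus 53 × 0.25 = 13.25
  Initiative 71.8 × 0.18 = 12.924
Sum = 67.334
67.334 is ≥ 48 and < 68 → Approaching

Approaching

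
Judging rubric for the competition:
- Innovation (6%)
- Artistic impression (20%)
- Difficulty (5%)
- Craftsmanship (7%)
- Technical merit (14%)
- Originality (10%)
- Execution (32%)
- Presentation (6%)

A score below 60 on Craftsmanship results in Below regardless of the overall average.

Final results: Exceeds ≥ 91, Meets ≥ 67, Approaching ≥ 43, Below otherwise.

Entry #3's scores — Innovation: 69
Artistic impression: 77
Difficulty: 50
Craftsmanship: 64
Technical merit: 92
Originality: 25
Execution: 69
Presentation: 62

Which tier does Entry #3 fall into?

Craftsmanship score 64 ≥ 60: minimum met.
Weighted total:
  Innovation 69 × 0.06 = 4.14
  Artistic impression 77 × 0.2 = 15.4
  Difficulty 50 × 0.05 = 2.5
  Craftsmanship 64 × 0.07 = 4.48
  Technical merit 92 × 0.14 = 12.88
  Originality 25 × 0.1 = 2.5
  Execution 69 × 0.32 = 22.08
  Presentation 62 × 0.06 = 3.72
Sum = 67.7
67.7 is ≥ 67 and < 91 → Meets

Meets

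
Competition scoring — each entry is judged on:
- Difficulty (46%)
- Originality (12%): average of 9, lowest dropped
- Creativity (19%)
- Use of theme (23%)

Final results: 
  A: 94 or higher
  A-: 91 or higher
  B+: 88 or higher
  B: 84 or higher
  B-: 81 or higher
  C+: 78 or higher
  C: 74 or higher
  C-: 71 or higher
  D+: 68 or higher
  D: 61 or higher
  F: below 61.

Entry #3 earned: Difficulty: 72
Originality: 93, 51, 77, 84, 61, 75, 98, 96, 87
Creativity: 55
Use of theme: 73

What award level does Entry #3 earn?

D+

Originality: drop 51 → average of remaining 8 = 671/8 = 83.875
Weighted total:
  Difficulty 72 × 0.46 = 33.12
  Originality 83.875 × 0.12 = 10.065
  Creativity 55 × 0.19 = 10.45
  Use of theme 73 × 0.23 = 16.79
Sum = 70.425
70.425 is ≥ 68 and < 71 → D+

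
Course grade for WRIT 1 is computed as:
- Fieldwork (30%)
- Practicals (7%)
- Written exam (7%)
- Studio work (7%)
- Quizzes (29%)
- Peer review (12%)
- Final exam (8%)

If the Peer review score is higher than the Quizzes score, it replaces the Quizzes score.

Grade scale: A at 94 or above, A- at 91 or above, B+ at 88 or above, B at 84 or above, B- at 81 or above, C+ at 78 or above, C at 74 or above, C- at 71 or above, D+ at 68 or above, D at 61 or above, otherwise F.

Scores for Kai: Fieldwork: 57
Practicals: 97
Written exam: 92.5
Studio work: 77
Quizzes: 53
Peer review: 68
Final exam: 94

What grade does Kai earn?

C-

Peer review (68) > Quizzes (53), so Quizzes counts as 68.
Weighted total:
  Fieldwork 57 × 0.3 = 17.1
  Practicals 97 × 0.07 = 6.79
  Written exam 92.5 × 0.07 = 6.475
  Studio work 77 × 0.07 = 5.39
  Quizzes 68 × 0.29 = 19.72
  Peer review 68 × 0.12 = 8.16
  Final exam 94 × 0.08 = 7.52
Sum = 71.155
71.155 is ≥ 71 and < 74 → C-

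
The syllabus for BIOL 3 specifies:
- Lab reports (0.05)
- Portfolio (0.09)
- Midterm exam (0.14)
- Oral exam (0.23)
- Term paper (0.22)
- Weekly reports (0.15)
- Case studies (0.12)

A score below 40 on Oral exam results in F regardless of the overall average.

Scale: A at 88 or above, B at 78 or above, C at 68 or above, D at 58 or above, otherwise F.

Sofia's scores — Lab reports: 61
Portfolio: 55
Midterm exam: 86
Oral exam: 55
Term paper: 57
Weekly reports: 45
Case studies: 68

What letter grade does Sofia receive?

Oral exam score 55 ≥ 40: minimum met.
Weighted total:
  Lab reports 61 × 0.05 = 3.05
  Portfolio 55 × 0.09 = 4.95
  Midterm exam 86 × 0.14 = 12.04
  Oral exam 55 × 0.23 = 12.65
  Term paper 57 × 0.22 = 12.54
  Weekly reports 45 × 0.15 = 6.75
  Case studies 68 × 0.12 = 8.16
Sum = 60.14
60.14 is ≥ 58 and < 68 → D

D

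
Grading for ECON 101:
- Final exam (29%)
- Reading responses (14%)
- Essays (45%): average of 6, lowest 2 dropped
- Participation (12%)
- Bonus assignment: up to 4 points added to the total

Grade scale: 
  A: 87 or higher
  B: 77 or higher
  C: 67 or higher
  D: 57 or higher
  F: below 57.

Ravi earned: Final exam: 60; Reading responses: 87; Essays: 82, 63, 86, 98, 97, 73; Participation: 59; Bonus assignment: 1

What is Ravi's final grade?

Essays: drop 63, 73 → average of remaining 4 = 363/4 = 90.75
Weighted total:
  Final exam 60 × 0.29 = 17.4
  Reading responses 87 × 0.14 = 12.18
  Essays 90.75 × 0.45 = 40.8375
  Participation 59 × 0.12 = 7.08
Sum = 77.4975
Bonus assignment: 77.4975 + 1 = 78.4975
78.4975 is ≥ 77 and < 87 → B

B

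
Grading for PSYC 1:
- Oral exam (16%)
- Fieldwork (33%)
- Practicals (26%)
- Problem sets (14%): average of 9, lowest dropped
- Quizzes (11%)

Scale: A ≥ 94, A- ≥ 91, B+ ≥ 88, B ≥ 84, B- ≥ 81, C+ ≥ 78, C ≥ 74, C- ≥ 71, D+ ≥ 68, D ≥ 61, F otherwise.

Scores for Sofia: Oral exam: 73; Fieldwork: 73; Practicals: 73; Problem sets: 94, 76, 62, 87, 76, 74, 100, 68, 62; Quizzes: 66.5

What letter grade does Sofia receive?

Problem sets: drop 62 → average of remaining 8 = 637/8 = 79.625
Weighted total:
  Oral exam 73 × 0.16 = 11.68
  Fieldwork 73 × 0.33 = 24.09
  Practicals 73 × 0.26 = 18.98
  Problem sets 79.625 × 0.14 = 11.1475
  Quizzes 66.5 × 0.11 = 7.315
Sum = 73.2125
73.2125 is ≥ 71 and < 74 → C-

C-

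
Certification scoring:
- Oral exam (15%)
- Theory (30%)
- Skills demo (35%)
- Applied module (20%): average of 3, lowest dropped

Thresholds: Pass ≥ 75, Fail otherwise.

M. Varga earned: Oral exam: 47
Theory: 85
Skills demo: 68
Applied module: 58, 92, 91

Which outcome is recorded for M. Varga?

Fail

Applied module: drop 58 → average of remaining 2 = 183/2 = 91.5
Weighted total:
  Oral exam 47 × 0.15 = 7.05
  Theory 85 × 0.3 = 25.5
  Skills demo 68 × 0.35 = 23.8
  Applied module 91.5 × 0.2 = 18.3
Sum = 74.65
74.65 < 75 → Fail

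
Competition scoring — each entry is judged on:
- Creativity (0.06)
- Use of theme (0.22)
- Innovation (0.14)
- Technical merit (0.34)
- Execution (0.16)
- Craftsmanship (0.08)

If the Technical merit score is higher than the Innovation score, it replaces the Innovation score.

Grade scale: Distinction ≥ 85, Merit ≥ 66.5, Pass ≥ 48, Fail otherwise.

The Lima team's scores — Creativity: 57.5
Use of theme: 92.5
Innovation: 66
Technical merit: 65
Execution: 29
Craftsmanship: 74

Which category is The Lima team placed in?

Pass

Technical merit (65) ≤ Innovation (66), so Innovation stays at 66.
Weighted total:
  Creativity 57.5 × 0.06 = 3.45
  Use of theme 92.5 × 0.22 = 20.35
  Innovation 66 × 0.14 = 9.24
  Technical merit 65 × 0.34 = 22.1
  Execution 29 × 0.16 = 4.64
  Craftsmanship 74 × 0.08 = 5.92
Sum = 65.7
65.7 is ≥ 48 and < 66.5 → Pass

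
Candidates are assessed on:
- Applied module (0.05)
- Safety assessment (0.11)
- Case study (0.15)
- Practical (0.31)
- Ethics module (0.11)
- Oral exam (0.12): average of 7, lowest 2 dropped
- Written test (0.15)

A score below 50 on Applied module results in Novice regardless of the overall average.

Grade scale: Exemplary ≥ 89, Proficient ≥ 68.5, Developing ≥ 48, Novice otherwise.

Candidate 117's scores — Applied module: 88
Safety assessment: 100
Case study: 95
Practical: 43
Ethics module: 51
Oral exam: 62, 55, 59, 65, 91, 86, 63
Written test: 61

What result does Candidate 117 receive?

Oral exam: drop 55, 59 → average of remaining 5 = 367/5 = 73.4
Applied module score 88 ≥ 50: minimum met.
Weighted total:
  Applied module 88 × 0.05 = 4.4
  Safety assessment 100 × 0.11 = 11
  Case study 95 × 0.15 = 14.25
  Practical 43 × 0.31 = 13.33
  Ethics module 51 × 0.11 = 5.61
  Oral exam 73.4 × 0.12 = 8.808
  Written test 61 × 0.15 = 9.15
Sum = 66.548
66.548 is ≥ 48 and < 68.5 → Developing

Developing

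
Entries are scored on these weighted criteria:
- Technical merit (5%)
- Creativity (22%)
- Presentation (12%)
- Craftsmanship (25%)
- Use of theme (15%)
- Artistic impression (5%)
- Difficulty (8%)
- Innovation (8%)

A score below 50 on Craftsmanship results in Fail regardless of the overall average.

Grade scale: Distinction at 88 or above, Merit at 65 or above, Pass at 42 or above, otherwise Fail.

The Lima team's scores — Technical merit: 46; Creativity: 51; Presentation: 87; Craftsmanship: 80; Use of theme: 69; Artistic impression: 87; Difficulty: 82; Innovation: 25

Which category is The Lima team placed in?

Merit

Craftsmanship score 80 ≥ 50: minimum met.
Weighted total:
  Technical merit 46 × 0.05 = 2.3
  Creativity 51 × 0.22 = 11.22
  Presentation 87 × 0.12 = 10.44
  Craftsmanship 80 × 0.25 = 20
  Use of theme 69 × 0.15 = 10.35
  Artistic impression 87 × 0.05 = 4.35
  Difficulty 82 × 0.08 = 6.56
  Innovation 25 × 0.08 = 2
Sum = 67.22
67.22 is ≥ 65 and < 88 → Merit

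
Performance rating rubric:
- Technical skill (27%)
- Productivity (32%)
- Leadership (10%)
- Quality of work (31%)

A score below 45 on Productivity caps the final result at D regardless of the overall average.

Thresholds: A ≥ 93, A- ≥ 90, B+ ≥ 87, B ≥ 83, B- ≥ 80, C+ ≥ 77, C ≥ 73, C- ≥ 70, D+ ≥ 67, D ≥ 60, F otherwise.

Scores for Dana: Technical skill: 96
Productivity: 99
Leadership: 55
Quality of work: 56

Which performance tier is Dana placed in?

Productivity score 99 ≥ 45: minimum met.
Weighted total:
  Technical skill 96 × 0.27 = 25.92
  Productivity 99 × 0.32 = 31.68
  Leadership 55 × 0.1 = 5.5
  Quality of work 56 × 0.31 = 17.36
Sum = 80.46
80.46 is ≥ 80 and < 83 → B-

B-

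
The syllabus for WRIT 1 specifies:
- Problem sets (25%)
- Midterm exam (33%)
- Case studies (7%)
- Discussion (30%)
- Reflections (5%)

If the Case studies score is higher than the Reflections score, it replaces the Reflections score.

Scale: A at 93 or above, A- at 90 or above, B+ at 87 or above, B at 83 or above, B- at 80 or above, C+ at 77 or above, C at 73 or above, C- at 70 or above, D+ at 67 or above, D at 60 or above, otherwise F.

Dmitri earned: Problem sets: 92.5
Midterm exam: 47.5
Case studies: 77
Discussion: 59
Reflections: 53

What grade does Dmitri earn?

D

Case studies (77) > Reflections (53), so Reflections counts as 77.
Weighted total:
  Problem sets 92.5 × 0.25 = 23.125
  Midterm exam 47.5 × 0.33 = 15.675
  Case studies 77 × 0.07 = 5.39
  Discussion 59 × 0.3 = 17.7
  Reflections 77 × 0.05 = 3.85
Sum = 65.74
65.74 is ≥ 60 and < 67 → D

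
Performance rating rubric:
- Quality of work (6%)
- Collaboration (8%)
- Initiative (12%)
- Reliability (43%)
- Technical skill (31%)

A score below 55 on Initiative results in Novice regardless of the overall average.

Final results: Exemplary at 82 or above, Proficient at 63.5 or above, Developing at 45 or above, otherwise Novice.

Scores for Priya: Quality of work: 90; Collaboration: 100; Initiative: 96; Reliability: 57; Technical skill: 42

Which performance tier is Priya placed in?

Initiative score 96 ≥ 55: minimum met.
Weighted total:
  Quality of work 90 × 0.06 = 5.4
  Collaboration 100 × 0.08 = 8
  Initiative 96 × 0.12 = 11.52
  Reliability 57 × 0.43 = 24.51
  Technical skill 42 × 0.31 = 13.02
Sum = 62.45
62.45 is ≥ 45 and < 63.5 → Developing

Developing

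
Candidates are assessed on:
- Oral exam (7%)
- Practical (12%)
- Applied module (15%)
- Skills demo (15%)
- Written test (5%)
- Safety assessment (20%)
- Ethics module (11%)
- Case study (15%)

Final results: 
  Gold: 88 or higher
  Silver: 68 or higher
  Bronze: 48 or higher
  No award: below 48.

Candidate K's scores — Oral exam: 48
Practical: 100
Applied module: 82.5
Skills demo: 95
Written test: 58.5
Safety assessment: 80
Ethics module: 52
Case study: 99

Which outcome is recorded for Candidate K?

Weighted total:
  Oral exam 48 × 0.07 = 3.36
  Practical 100 × 0.12 = 12
  Applied module 82.5 × 0.15 = 12.375
  Skills demo 95 × 0.15 = 14.25
  Written test 58.5 × 0.05 = 2.925
  Safety assessment 80 × 0.2 = 16
  Ethics module 52 × 0.11 = 5.72
  Case study 99 × 0.15 = 14.85
Sum = 81.48
81.48 is ≥ 68 and < 88 → Silver

Silver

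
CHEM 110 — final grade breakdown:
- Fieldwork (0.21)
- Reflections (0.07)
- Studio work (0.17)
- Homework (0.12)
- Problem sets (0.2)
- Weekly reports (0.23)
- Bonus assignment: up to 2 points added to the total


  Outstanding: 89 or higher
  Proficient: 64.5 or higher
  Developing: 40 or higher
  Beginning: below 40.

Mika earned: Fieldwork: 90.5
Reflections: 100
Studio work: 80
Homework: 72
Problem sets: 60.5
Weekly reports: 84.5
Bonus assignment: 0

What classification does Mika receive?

Proficient

Weighted total:
  Fieldwork 90.5 × 0.21 = 19.005
  Reflections 100 × 0.07 = 7
  Studio work 80 × 0.17 = 13.6
  Homework 72 × 0.12 = 8.64
  Problem sets 60.5 × 0.2 = 12.1
  Weekly reports 84.5 × 0.23 = 19.435
Sum = 79.78
Bonus assignment: 79.78 + 0 = 79.78
79.78 is ≥ 64.5 and < 89 → Proficient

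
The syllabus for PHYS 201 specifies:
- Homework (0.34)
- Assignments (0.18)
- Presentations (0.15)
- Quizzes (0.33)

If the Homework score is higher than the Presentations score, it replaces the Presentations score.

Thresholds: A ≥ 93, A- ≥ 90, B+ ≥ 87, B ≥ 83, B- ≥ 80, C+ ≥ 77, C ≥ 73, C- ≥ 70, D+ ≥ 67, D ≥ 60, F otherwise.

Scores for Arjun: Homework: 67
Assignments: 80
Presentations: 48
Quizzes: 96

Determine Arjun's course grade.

C+

Homework (67) > Presentations (48), so Presentations counts as 67.
Weighted total:
  Homework 67 × 0.34 = 22.78
  Assignments 80 × 0.18 = 14.4
  Presentations 67 × 0.15 = 10.05
  Quizzes 96 × 0.33 = 31.68
Sum = 78.91
78.91 is ≥ 77 and < 80 → C+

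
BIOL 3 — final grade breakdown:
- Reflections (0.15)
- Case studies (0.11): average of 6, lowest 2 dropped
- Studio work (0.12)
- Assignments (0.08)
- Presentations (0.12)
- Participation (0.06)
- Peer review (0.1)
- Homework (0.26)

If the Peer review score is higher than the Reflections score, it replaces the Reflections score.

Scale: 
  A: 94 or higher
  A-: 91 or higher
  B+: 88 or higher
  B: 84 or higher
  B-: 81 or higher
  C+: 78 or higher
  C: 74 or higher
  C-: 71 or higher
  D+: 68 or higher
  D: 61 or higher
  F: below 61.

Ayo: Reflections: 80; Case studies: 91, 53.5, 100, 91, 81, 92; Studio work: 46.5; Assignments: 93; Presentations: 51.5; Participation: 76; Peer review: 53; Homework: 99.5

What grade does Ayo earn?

C

Case studies: drop 53.5, 81 → average of remaining 4 = 374/4 = 93.5
Peer review (53) ≤ Reflections (80), so Reflections stays at 80.
Weighted total:
  Reflections 80 × 0.15 = 12
  Case studies 93.5 × 0.11 = 10.285
  Studio work 46.5 × 0.12 = 5.58
  Assignments 93 × 0.08 = 7.44
  Presentations 51.5 × 0.12 = 6.18
  Participation 76 × 0.06 = 4.56
  Peer review 53 × 0.1 = 5.3
  Homework 99.5 × 0.26 = 25.87
Sum = 77.215
77.215 is ≥ 74 and < 78 → C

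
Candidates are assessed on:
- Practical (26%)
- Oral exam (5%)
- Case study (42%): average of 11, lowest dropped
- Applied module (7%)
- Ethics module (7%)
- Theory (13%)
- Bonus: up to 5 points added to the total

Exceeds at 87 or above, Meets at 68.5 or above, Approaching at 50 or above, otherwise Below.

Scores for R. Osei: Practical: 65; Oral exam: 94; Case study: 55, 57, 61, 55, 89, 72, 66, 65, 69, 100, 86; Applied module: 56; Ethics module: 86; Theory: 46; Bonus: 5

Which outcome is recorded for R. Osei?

Meets

Case study: drop 55 → average of remaining 10 = 720/10 = 72
Weighted total:
  Practical 65 × 0.26 = 16.9
  Oral exam 94 × 0.05 = 4.7
  Case study 72 × 0.42 = 30.24
  Applied module 56 × 0.07 = 3.92
  Ethics module 86 × 0.07 = 6.02
  Theory 46 × 0.13 = 5.98
Sum = 67.76
Bonus: 67.76 + 5 = 72.76
72.76 is ≥ 68.5 and < 87 → Meets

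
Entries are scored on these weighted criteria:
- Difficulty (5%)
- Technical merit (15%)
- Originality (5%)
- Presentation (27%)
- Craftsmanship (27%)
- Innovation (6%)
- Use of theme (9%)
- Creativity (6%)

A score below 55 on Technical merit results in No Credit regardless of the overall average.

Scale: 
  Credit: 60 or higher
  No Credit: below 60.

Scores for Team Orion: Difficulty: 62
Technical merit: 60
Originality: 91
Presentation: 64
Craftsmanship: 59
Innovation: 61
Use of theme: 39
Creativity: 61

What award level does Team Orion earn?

Credit

Technical merit score 60 ≥ 55: minimum met.
Weighted total:
  Difficulty 62 × 0.05 = 3.1
  Technical merit 60 × 0.15 = 9
  Originality 91 × 0.05 = 4.55
  Presentation 64 × 0.27 = 17.28
  Craftsmanship 59 × 0.27 = 15.93
  Innovation 61 × 0.06 = 3.66
  Use of theme 39 × 0.09 = 3.51
  Creativity 61 × 0.06 = 3.66
Sum = 60.69
60.69 ≥ 60 → Credit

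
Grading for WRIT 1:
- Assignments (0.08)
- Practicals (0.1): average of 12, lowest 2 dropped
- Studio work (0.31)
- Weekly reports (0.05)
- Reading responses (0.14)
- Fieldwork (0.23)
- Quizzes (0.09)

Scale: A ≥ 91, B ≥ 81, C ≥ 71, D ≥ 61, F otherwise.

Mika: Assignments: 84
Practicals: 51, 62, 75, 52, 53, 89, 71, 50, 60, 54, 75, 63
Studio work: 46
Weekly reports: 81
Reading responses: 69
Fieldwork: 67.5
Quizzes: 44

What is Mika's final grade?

Practicals: drop 50, 51 → average of remaining 10 = 654/10 = 65.4
Weighted total:
  Assignments 84 × 0.08 = 6.72
  Practicals 65.4 × 0.1 = 6.54
  Studio work 46 × 0.31 = 14.26
  Weekly reports 81 × 0.05 = 4.05
  Reading responses 69 × 0.14 = 9.66
  Fieldwork 67.5 × 0.23 = 15.525
  Quizzes 44 × 0.09 = 3.96
Sum = 60.715
60.715 < 61 → F

F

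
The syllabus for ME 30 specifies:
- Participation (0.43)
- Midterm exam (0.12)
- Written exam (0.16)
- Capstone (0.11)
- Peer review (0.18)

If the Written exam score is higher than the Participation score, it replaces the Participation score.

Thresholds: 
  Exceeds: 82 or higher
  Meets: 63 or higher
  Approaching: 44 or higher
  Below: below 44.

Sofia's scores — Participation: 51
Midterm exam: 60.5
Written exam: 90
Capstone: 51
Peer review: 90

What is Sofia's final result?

Exceeds

Written exam (90) > Participation (51), so Participation counts as 90.
Weighted total:
  Participation 90 × 0.43 = 38.7
  Midterm exam 60.5 × 0.12 = 7.26
  Written exam 90 × 0.16 = 14.4
  Capstone 51 × 0.11 = 5.61
  Peer review 90 × 0.18 = 16.2
Sum = 82.17
82.17 ≥ 82 → Exceeds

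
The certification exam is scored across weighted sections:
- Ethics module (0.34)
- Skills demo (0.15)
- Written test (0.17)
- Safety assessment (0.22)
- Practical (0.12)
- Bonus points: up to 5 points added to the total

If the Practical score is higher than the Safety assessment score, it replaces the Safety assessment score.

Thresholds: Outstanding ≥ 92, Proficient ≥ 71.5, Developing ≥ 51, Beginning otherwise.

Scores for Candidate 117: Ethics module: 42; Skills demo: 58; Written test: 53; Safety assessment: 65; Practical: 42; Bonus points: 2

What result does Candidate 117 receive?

Practical (42) ≤ Safety assessment (65), so Safety assessment stays at 65.
Weighted total:
  Ethics module 42 × 0.34 = 14.28
  Skills demo 58 × 0.15 = 8.7
  Written test 53 × 0.17 = 9.01
  Safety assessment 65 × 0.22 = 14.3
  Practical 42 × 0.12 = 5.04
Sum = 51.33
Bonus points: 51.33 + 2 = 53.33
53.33 is ≥ 51 and < 71.5 → Developing

Developing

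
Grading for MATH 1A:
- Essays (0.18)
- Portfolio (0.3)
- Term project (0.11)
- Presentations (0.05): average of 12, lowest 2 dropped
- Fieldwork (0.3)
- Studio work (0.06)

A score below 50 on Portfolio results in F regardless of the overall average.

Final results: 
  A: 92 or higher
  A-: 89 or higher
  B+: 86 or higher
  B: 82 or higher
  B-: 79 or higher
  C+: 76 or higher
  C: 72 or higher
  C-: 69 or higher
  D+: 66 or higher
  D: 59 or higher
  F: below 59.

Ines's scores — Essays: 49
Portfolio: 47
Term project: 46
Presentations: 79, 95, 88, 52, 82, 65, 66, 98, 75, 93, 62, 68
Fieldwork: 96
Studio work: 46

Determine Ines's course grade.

F

Presentations: drop 52, 62 → average of remaining 10 = 809/10 = 80.9
Portfolio score 47 < 50: minimum not met.
Weighted total:
  Essays 49 × 0.18 = 8.82
  Portfolio 47 × 0.3 = 14.1
  Term project 46 × 0.11 = 5.06
  Presentations 80.9 × 0.05 = 4.045
  Fieldwork 96 × 0.3 = 28.8
  Studio work 46 × 0.06 = 2.76
Sum = 63.585
Because the Portfolio minimum was not met, the result is F.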